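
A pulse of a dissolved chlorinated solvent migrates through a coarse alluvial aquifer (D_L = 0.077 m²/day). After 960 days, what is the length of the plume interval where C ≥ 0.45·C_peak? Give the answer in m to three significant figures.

The plume is Gaussian with σ = √(2Dt) = √(2 × 0.077 × 960) = 12.16 m.
C/C_peak = exp(−Δx²/(2σ²)) = 0.45 ⇒ Δx = σ·√(−2 ln 0.45) = 12.16 × 1.264 = 15.37 m.
Width = 2Δx = 30.7 m.

30.7 m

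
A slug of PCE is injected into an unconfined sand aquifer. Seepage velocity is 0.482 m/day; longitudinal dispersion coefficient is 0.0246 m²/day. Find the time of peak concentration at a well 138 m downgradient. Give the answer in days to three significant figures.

286 days

For the 1D instantaneous-source solution, setting ∂C/∂t = 0 at fixed x gives v²t² + 2Dt − x² = 0, so t = (√(D² + v²x²) − D)/v².
√(D² + v²x²) = √(0.0246² + 0.482² × 138²) = 66.52; v² = 0.232324.
t = (66.52 − 0.0246)/0.232324 = 286 days (vs. the pure-advection estimate x/v = 286 d).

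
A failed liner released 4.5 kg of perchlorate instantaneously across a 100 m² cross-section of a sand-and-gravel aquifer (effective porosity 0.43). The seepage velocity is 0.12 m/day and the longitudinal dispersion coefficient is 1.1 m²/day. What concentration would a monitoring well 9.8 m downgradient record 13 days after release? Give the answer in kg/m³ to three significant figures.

For an instantaneous plane source, C(x,t) = M/(n_e·A·√(4πDt)) · exp(−(x−vt)²/(4Dt)), with n_e·A the pore (flow) area.
Plume center vt = 0.12 × 13 = 1.56 m, so the well at 9.8 m is 8.24 m downgradient of the peak.
√(4πDt) = 13.41 m, giving peak height M/(n_e·A·√(4πDt)) = 4.5/(0.43 × 100 × 13.41) = 0.007804 kg/m³.
(x−vt)²/(4Dt) = (8.24)²/(4 × 1.1 × 13) = 1.187; exp(−1.187) = 0.3051.
C = 0.007804 × 0.3051 = 0.00238 kg/m³.

0.00238 kg/m³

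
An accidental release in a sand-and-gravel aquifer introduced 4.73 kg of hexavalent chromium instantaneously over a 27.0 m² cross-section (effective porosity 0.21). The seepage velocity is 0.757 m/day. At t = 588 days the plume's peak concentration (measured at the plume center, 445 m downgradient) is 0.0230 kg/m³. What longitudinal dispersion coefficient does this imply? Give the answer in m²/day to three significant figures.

At the plume center C_max = M/(n_e·A·√(4πDt)), so D = M²/(4πt·(n_e·A·C_max)²).
n_e·A·C_max = 0.21 × 27.0 × 0.0230 = 0.1304 kg/m.
D = 4.73²/(4π × 588 × 0.1304²) = 0.178 m²/day.

0.178 m²/day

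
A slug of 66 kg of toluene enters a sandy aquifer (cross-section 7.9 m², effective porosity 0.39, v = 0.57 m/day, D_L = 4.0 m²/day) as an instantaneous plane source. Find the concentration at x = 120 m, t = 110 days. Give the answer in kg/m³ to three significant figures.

For an instantaneous plane source, C(x,t) = M/(n_e·A·√(4πDt)) · exp(−(x−vt)²/(4Dt)), with n_e·A the pore (flow) area.
Plume center vt = 0.57 × 110 = 62.7 m, so the well at 120 m is 57.3 m downgradient of the peak.
√(4πDt) = 74.36 m, giving peak height M/(n_e·A·√(4πDt)) = 66/(0.39 × 7.9 × 74.36) = 0.2881 kg/m³.
(x−vt)²/(4Dt) = (57.3)²/(4 × 4.0 × 110) = 1.866; exp(−1.866) = 0.1547.
C = 0.2881 × 0.1547 = 0.0446 kg/m³.

0.0446 kg/m³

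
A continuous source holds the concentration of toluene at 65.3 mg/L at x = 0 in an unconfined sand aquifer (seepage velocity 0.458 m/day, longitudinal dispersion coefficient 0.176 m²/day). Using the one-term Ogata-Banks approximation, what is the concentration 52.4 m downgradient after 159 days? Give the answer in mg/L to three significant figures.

For a continuous step input, C/C₀ ≈ ½·erfc((x−vt)/(2√(Dt))).
vt = 0.458 × 159 = 72.822 m and 2√(Dt) = 2√(0.176 × 159) = 10.58 m.
Argument (x−vt)/(2√(Dt)) = (52.4 − 72.822)/10.58 = -1.930; ½·erfc(-1.930) = 0.9968.
C = 65.3 × 0.9968 = 65.1 mg/L.

65.1 mg/L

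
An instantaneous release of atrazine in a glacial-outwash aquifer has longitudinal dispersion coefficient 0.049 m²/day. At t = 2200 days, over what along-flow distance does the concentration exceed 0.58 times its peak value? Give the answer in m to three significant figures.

The plume is Gaussian with σ = √(2Dt) = √(2 × 0.049 × 2200) = 14.68 m.
C/C_peak = exp(−Δx²/(2σ²)) = 0.58 ⇒ Δx = σ·√(−2 ln 0.58) = 14.68 × 1.044 = 15.33 m.
Width = 2Δx = 30.7 m.

30.7 m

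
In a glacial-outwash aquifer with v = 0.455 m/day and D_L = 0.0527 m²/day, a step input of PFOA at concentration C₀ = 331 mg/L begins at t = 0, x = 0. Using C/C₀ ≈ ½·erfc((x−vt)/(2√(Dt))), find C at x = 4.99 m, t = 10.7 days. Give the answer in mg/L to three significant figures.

150 mg/L

For a continuous step input, C/C₀ ≈ ½·erfc((x−vt)/(2√(Dt))).
vt = 0.455 × 10.7 = 4.8685 m and 2√(Dt) = 2√(0.0527 × 10.7) = 1.502 m.
Argument (x−vt)/(2√(Dt)) = (4.99 − 4.8685)/1.502 = 0.08089; ½·erfc(0.08089) = 0.4545.
C = 331 × 0.4545 = 150 mg/L.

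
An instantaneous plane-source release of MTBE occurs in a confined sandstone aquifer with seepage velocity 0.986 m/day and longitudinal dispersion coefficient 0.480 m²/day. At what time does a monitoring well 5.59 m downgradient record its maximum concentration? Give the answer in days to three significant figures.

For the 1D instantaneous-source solution, setting ∂C/∂t = 0 at fixed x gives v²t² + 2Dt − x² = 0, so t = (√(D² + v²x²) − D)/v².
√(D² + v²x²) = √(0.480² + 0.986² × 5.59²) = 5.533; v² = 0.972196.
t = (5.533 − 0.480)/0.972196 = 5.20 days (vs. the pure-advection estimate x/v = 5.67 d).

5.20 days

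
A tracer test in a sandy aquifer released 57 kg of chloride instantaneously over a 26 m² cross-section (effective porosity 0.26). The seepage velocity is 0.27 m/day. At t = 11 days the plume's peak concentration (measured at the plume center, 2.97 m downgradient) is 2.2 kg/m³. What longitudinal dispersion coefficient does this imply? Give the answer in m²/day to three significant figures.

0.106 m²/day

At the plume center C_max = M/(n_e·A·√(4πDt)), so D = M²/(4πt·(n_e·A·C_max)²).
n_e·A·C_max = 0.26 × 26 × 2.2 = 14.87 kg/m.
D = 57²/(4π × 11 × 14.87²) = 0.106 m²/day.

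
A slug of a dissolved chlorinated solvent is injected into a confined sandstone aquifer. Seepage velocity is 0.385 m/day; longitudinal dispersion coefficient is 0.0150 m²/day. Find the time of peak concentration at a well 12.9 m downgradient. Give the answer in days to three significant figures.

For the 1D instantaneous-source solution, setting ∂C/∂t = 0 at fixed x gives v²t² + 2Dt − x² = 0, so t = (√(D² + v²x²) − D)/v².
√(D² + v²x²) = √(0.0150² + 0.385² × 12.9²) = 4.967; v² = 0.148225.
t = (4.967 − 0.0150)/0.148225 = 33.4 days (vs. the pure-advection estimate x/v = 33.5 d).

33.4 days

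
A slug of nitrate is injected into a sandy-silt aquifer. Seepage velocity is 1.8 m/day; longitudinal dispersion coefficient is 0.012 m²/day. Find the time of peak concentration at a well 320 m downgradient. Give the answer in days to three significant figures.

For the 1D instantaneous-source solution, setting ∂C/∂t = 0 at fixed x gives v²t² + 2Dt − x² = 0, so t = (√(D² + v²x²) − D)/v².
√(D² + v²x²) = √(0.012² + 1.8² × 320²) = 576.0; v² = 3.24.
t = (576.0 − 0.012)/3.24 = 178 days (vs. the pure-advection estimate x/v = 178 d).

178 days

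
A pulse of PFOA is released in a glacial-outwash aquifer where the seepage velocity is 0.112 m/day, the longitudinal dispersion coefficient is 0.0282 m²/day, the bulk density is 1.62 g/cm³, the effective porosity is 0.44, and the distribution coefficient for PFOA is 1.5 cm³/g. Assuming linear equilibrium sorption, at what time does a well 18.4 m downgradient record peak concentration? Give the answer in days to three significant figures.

1060 days

Retardation factor R = 1 + ρ_b·K_d/n = 1 + 1.62 × 1.5/0.44 = 6.523.
Sorption retards both mechanisms: v_R = v/R = 0.01717 m/day, D_R = D/R = 0.004323 m²/day.
Peak time from v_R²t² + 2D_R t − x² = 0: t = (√(D_R² + v_R²x²) − D_R)/v_R².
√(D_R² + v_R²x²) = √(0.004323² + 0.01717² × 18.4²) = 0.3160; v_R² = 0.0002948.
t = (0.3160 − 0.004323)/0.0002948 = 1060 days.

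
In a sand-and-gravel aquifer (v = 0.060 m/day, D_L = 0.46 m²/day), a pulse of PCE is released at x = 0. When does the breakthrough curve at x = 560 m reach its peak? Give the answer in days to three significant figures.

9210 days

For the 1D instantaneous-source solution, setting ∂C/∂t = 0 at fixed x gives v²t² + 2Dt − x² = 0, so t = (√(D² + v²x²) − D)/v².
√(D² + v²x²) = √(0.46² + 0.060² × 560²) = 33.60; v² = 0.0036.
t = (33.60 − 0.46)/0.0036 = 9210 days (vs. the pure-advection estimate x/v = 9330 d).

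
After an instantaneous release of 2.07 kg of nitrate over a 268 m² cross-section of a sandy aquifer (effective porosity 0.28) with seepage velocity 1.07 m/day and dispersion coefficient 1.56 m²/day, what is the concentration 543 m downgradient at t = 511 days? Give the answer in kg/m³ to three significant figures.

0.000274 kg/m³

For an instantaneous plane source, C(x,t) = M/(n_e·A·√(4πDt)) · exp(−(x−vt)²/(4Dt)), with n_e·A the pore (flow) area.
Plume center vt = 1.07 × 511 = 546.77 m, so the well at 543 m is 3.77 m upgradient of the peak.
√(4πDt) = 100.1 m, giving peak height M/(n_e·A·√(4πDt)) = 2.07/(0.28 × 268 × 100.1) = 0.0002756 kg/m³.
(x−vt)²/(4Dt) = (-3.77)²/(4 × 1.56 × 511) = 0.004457; exp(−0.004457) = 0.9956.
C = 0.0002756 × 0.9956 = 0.000274 kg/m³.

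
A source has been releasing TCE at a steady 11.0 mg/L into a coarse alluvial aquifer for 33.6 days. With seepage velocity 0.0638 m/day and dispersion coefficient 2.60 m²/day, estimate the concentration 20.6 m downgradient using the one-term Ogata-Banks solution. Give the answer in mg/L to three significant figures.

0.894 mg/L

For a continuous step input, C/C₀ ≈ ½·erfc((x−vt)/(2√(Dt))).
vt = 0.0638 × 33.6 = 2.14368 m and 2√(Dt) = 2√(2.60 × 33.6) = 18.69 m.
Argument (x−vt)/(2√(Dt)) = (20.6 − 2.14368)/18.69 = 0.9875; ½·erfc(0.9875) = 0.08128.
C = 11.0 × 0.08128 = 0.894 mg/L.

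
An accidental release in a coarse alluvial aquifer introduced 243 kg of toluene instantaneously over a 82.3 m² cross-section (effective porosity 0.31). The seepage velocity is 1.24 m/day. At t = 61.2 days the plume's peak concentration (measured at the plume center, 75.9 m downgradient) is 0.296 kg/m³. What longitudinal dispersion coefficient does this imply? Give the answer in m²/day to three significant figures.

At the plume center C_max = M/(n_e·A·√(4πDt)), so D = M²/(4πt·(n_e·A·C_max)²).
n_e·A·C_max = 0.31 × 82.3 × 0.296 = 7.552 kg/m.
D = 243²/(4π × 61.2 × 7.552²) = 1.35 m²/day.

1.35 m²/day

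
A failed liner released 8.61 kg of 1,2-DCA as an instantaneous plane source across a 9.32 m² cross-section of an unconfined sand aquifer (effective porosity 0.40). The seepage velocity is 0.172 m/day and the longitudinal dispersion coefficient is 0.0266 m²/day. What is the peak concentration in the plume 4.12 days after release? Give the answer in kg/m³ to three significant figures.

1.97 kg/m³

The peak of an instantaneous 1D plume sits at x = vt; there the Gaussian factor is 1 and C_max = M/(n_e·A·√(4πDt)), where n_e·A is the pore area the mass is dissolved in.
√(4πDt) = √(4π × 0.0266 × 4.12) = 1.174 m, so C_max = 8.61/(0.40 × 9.32 × 1.174) = 1.97 kg/m³.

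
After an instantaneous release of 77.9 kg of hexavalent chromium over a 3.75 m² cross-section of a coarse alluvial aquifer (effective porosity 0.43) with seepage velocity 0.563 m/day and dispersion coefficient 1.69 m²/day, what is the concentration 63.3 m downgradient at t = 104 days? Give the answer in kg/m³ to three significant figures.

For an instantaneous plane source, C(x,t) = M/(n_e·A·√(4πDt)) · exp(−(x−vt)²/(4Dt)), with n_e·A the pore (flow) area.
Plume center vt = 0.563 × 104 = 58.552 m, so the well at 63.3 m is 4.748 m downgradient of the peak.
√(4πDt) = 47.00 m, giving peak height M/(n_e·A·√(4πDt)) = 77.9/(0.43 × 3.75 × 47.00) = 1.028 kg/m³.
(x−vt)²/(4Dt) = (4.748)²/(4 × 1.69 × 104) = 0.03207; exp(−0.03207) = 0.9684.
C = 1.028 × 0.9684 = 0.996 kg/m³.

0.996 kg/m³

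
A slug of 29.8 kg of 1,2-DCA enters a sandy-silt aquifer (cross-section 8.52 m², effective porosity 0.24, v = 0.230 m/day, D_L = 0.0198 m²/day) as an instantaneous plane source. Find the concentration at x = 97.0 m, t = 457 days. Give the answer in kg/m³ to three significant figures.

For an instantaneous plane source, C(x,t) = M/(n_e·A·√(4πDt)) · exp(−(x−vt)²/(4Dt)), with n_e·A the pore (flow) area.
Plume center vt = 0.230 × 457 = 105.11 m, so the well at 97.0 m is 8.11 m upgradient of the peak.
√(4πDt) = 10.66 m, giving peak height M/(n_e·A·√(4πDt)) = 29.8/(0.24 × 8.52 × 10.66) = 1.367 kg/m³.
(x−vt)²/(4Dt) = (-8.11)²/(4 × 0.0198 × 457) = 1.817; exp(−1.817) = 0.1625.
C = 1.367 × 0.1625 = 0.222 kg/m³.

0.222 kg/m³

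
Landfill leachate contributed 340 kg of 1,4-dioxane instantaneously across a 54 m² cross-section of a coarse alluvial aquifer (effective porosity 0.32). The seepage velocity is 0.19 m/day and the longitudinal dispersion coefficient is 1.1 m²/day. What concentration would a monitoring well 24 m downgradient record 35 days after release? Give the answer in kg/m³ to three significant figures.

For an instantaneous plane source, C(x,t) = M/(n_e·A·√(4πDt)) · exp(−(x−vt)²/(4Dt)), with n_e·A the pore (flow) area.
Plume center vt = 0.19 × 35 = 6.65 m, so the well at 24 m is 17.35 m downgradient of the peak.
√(4πDt) = 22.00 m, giving peak height M/(n_e·A·√(4πDt)) = 340/(0.32 × 54 × 22.00) = 0.8944 kg/m³.
(x−vt)²/(4Dt) = (17.35)²/(4 × 1.1 × 35) = 1.955; exp(−1.955) = 0.1416.
C = 0.8944 × 0.1416 = 0.127 kg/m³.

0.127 kg/m³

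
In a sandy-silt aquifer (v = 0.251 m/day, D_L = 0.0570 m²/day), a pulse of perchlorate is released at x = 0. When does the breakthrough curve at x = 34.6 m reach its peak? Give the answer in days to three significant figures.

For the 1D instantaneous-source solution, setting ∂C/∂t = 0 at fixed x gives v²t² + 2Dt − x² = 0, so t = (√(D² + v²x²) − D)/v².
√(D² + v²x²) = √(0.0570² + 0.251² × 34.6²) = 8.685; v² = 0.063001.
t = (8.685 − 0.0570)/0.063001 = 137 days (vs. the pure-advection estimate x/v = 138 d).

137 days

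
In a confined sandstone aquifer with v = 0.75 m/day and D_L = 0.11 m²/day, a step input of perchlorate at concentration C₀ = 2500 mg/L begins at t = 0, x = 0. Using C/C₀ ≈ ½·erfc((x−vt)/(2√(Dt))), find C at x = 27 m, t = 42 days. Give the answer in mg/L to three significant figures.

2330 mg/L

For a continuous step input, C/C₀ ≈ ½·erfc((x−vt)/(2√(Dt))).
vt = 0.75 × 42 = 31.5 m and 2√(Dt) = 2√(0.11 × 42) = 4.299 m.
Argument (x−vt)/(2√(Dt)) = (27 − 31.5)/4.299 = -1.047; ½·erfc(-1.047) = 0.9307.
C = 2500 × 0.9307 = 2330 mg/L.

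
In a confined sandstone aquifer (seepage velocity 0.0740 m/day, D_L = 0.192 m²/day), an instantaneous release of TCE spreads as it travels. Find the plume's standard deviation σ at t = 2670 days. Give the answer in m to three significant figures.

32.0 m

Dispersive spreading gives a Gaussian with σ² = 2Dt; advection only shifts the center.
σ = √(2 × 0.192 × 2670) = 32.0 m.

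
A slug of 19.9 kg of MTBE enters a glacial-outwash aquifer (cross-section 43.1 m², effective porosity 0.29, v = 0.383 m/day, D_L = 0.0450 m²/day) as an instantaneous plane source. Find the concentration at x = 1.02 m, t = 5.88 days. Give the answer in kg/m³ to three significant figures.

0.208 kg/m³

For an instantaneous plane source, C(x,t) = M/(n_e·A·√(4πDt)) · exp(−(x−vt)²/(4Dt)), with n_e·A the pore (flow) area.
Plume center vt = 0.383 × 5.88 = 2.25204 m, so the well at 1.02 m is 1.23204 m upgradient of the peak.
√(4πDt) = 1.823 m, giving peak height M/(n_e·A·√(4πDt)) = 19.9/(0.29 × 43.1 × 1.823) = 0.8734 kg/m³.
(x−vt)²/(4Dt) = (-1.23204)²/(4 × 0.0450 × 5.88) = 1.434; exp(−1.434) = 0.2384.
C = 0.8734 × 0.2384 = 0.208 kg/m³.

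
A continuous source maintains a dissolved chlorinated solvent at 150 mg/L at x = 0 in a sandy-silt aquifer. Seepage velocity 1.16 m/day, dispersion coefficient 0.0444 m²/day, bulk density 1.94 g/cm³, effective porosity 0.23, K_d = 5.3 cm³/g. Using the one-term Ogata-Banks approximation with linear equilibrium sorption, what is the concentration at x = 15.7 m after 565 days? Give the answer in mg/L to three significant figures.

14.6 mg/L

Retardation factor R = 1 + ρ_b·K_d/n = 1 + 1.94 × 5.3/0.23 = 45.70.
Sorption retards both mechanisms: v_R = v/R = 0.02538 m/day, D_R = D/R = 0.0009716 m²/day.
v_R·t = 0.02538 × 565 = 14.3397 m; 2√(D_R t) = 1.482 m; argument = (15.7 − 14.3397)/1.482 = 0.9179.
C = C₀ × ½·erfc(0.9179) = 150 × 0.09713 = 14.6 mg/L.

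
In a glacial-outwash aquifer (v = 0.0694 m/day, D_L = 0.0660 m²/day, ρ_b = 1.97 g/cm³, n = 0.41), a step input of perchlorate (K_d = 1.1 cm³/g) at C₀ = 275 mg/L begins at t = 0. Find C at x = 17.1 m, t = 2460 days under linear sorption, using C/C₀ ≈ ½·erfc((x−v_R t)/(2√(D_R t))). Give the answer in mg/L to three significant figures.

Retardation factor R = 1 + ρ_b·K_d/n = 1 + 1.97 × 1.1/0.41 = 6.285.
Sorption retards both mechanisms: v_R = v/R = 0.01104 m/day, D_R = D/R = 0.01050 m²/day.
v_R·t = 0.01104 × 2460 = 27.1584 m; 2√(D_R t) = 10.16 m; argument = (17.1 − 27.1584)/10.16 = -0.9900.
C = C₀ × ½·erfc(-0.9900) = 275 × 0.9193 = 253 mg/L.

253 mg/L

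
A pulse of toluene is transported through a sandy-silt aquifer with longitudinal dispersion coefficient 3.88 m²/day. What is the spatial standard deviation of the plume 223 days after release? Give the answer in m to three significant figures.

41.6 m

Dispersive spreading gives a Gaussian with σ² = 2Dt; advection only shifts the center.
σ = √(2 × 3.88 × 223) = 41.6 m.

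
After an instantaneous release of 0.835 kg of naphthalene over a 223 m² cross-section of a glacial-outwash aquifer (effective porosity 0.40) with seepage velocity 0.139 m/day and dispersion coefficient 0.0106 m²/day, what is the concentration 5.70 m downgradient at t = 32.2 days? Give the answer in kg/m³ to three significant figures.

0.00151 kg/m³

For an instantaneous plane source, C(x,t) = M/(n_e·A·√(4πDt)) · exp(−(x−vt)²/(4Dt)), with n_e·A the pore (flow) area.
Plume center vt = 0.139 × 32.2 = 4.4758 m, so the well at 5.70 m is 1.2242 m downgradient of the peak.
√(4πDt) = 2.071 m, giving peak height M/(n_e·A·√(4πDt)) = 0.835/(0.40 × 223 × 2.071) = 0.004520 kg/m³.
(x−vt)²/(4Dt) = (1.2242)²/(4 × 0.0106 × 32.2) = 1.098; exp(−1.098) = 0.3335.
C = 0.004520 × 0.3335 = 0.00151 kg/m³.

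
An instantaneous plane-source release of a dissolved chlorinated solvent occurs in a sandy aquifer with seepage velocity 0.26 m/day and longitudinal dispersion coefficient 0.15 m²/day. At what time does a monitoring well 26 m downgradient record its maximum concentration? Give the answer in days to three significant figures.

For the 1D instantaneous-source solution, setting ∂C/∂t = 0 at fixed x gives v²t² + 2Dt − x² = 0, so t = (√(D² + v²x²) − D)/v².
√(D² + v²x²) = √(0.15² + 0.26² × 26²) = 6.762; v² = 0.0676.
t = (6.762 − 0.15)/0.0676 = 97.8 days (vs. the pure-advection estimate x/v = 100 d).

97.8 days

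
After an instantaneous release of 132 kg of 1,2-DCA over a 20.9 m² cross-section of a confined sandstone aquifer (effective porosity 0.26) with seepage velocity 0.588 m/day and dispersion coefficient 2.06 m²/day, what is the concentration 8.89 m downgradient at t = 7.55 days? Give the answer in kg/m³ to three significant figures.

For an instantaneous plane source, C(x,t) = M/(n_e·A·√(4πDt)) · exp(−(x−vt)²/(4Dt)), with n_e·A the pore (flow) area.
Plume center vt = 0.588 × 7.55 = 4.4394 m, so the well at 8.89 m is 4.4506 m downgradient of the peak.
√(4πDt) = 13.98 m, giving peak height M/(n_e·A·√(4πDt)) = 132/(0.26 × 20.9 × 13.98) = 1.738 kg/m³.
(x−vt)²/(4Dt) = (4.4506)²/(4 × 2.06 × 7.55) = 0.3184; exp(−0.3184) = 0.7273.
C = 1.738 × 0.7273 = 1.26 kg/m³.

1.26 kg/m³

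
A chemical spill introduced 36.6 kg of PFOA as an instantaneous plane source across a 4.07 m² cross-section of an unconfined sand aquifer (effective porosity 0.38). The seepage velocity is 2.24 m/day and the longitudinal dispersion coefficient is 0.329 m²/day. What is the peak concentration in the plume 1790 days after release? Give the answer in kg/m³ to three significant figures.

0.275 kg/m³

The peak of an instantaneous 1D plume sits at x = vt; there the Gaussian factor is 1 and C_max = M/(n_e·A·√(4πDt)), where n_e·A is the pore area the mass is dissolved in.
√(4πDt) = √(4π × 0.329 × 1790) = 86.03 m, so C_max = 36.6/(0.38 × 4.07 × 86.03) = 0.275 kg/m³.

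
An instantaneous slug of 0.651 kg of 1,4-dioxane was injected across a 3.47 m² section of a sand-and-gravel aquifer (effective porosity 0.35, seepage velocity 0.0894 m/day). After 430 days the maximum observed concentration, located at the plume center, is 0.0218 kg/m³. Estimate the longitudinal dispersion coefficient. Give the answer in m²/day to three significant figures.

At the plume center C_max = M/(n_e·A·√(4πDt)), so D = M²/(4πt·(n_e·A·C_max)²).
n_e·A·C_max = 0.35 × 3.47 × 0.0218 = 0.02648 kg/m.
D = 0.651²/(4π × 430 × 0.02648²) = 0.112 m²/day.

0.112 m²/day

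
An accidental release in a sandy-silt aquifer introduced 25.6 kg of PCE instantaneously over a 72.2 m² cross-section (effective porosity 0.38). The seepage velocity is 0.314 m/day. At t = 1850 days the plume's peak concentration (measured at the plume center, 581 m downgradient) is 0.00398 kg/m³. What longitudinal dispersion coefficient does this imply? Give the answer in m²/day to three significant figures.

At the plume center C_max = M/(n_e·A·√(4πDt)), so D = M²/(4πt·(n_e·A·C_max)²).
n_e·A·C_max = 0.38 × 72.2 × 0.00398 = 0.1092 kg/m.
D = 25.6²/(4π × 1850 × 0.1092²) = 2.36 m²/day.

2.36 m²/day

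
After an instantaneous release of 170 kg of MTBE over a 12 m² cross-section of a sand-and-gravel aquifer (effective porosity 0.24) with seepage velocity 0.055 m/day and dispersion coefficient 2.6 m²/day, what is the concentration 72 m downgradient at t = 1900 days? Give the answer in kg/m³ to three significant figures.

For an instantaneous plane source, C(x,t) = M/(n_e·A·√(4πDt)) · exp(−(x−vt)²/(4Dt)), with n_e·A the pore (flow) area.
Plume center vt = 0.055 × 1900 = 104.5 m, so the well at 72 m is 32.5 m upgradient of the peak.
√(4πDt) = 249.2 m, giving peak height M/(n_e·A·√(4πDt)) = 170/(0.24 × 12 × 249.2) = 0.2369 kg/m³.
(x−vt)²/(4Dt) = (-32.5)²/(4 × 2.6 × 1900) = 0.05345; exp(−0.05345) = 0.9480.
C = 0.2369 × 0.9480 = 0.225 kg/m³.

0.225 kg/m³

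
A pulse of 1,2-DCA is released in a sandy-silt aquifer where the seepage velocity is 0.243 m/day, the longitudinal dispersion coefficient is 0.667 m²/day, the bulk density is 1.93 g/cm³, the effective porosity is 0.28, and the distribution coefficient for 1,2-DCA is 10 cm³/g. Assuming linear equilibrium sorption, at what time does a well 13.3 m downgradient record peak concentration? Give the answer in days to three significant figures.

Retardation factor R = 1 + ρ_b·K_d/n = 1 + 1.93 × 10/0.28 = 69.93.
Sorption retards both mechanisms: v_R = v/R = 0.003475 m/day, D_R = D/R = 0.009538 m²/day.
Peak time from v_R²t² + 2D_R t − x² = 0: t = (√(D_R² + v_R²x²) − D_R)/v_R².
√(D_R² + v_R²x²) = √(0.009538² + 0.003475² × 13.3²) = 0.04719; v_R² = 1.208e-05.
t = (0.04719 − 0.009538)/1.208e-05 = 3120 days.

3120 days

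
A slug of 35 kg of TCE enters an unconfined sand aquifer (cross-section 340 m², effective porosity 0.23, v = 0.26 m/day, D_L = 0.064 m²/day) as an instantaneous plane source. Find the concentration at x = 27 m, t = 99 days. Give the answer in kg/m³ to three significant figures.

For an instantaneous plane source, C(x,t) = M/(n_e·A·√(4πDt)) · exp(−(x−vt)²/(4Dt)), with n_e·A the pore (flow) area.
Plume center vt = 0.26 × 99 = 25.74 m, so the well at 27 m is 1.26 m downgradient of the peak.
√(4πDt) = 8.923 m, giving peak height M/(n_e·A·√(4πDt)) = 35/(0.23 × 340 × 8.923) = 0.05016 kg/m³.
(x−vt)²/(4Dt) = (1.26)²/(4 × 0.064 × 99) = 0.06264; exp(−0.06264) = 0.9393.
C = 0.05016 × 0.9393 = 0.0471 kg/m³.

0.0471 kg/m³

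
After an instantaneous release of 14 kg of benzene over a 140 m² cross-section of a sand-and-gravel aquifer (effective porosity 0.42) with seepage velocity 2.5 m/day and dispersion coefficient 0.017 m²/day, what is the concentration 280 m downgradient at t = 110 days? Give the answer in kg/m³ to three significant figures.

0.00174 kg/m³

For an instantaneous plane source, C(x,t) = M/(n_e·A·√(4πDt)) · exp(−(x−vt)²/(4Dt)), with n_e·A the pore (flow) area.
Plume center vt = 2.5 × 110 = 275 m, so the well at 280 m is 5 m downgradient of the peak.
√(4πDt) = 4.848 m, giving peak height M/(n_e·A·√(4πDt)) = 14/(0.42 × 140 × 4.848) = 0.04911 kg/m³.
(x−vt)²/(4Dt) = (5)²/(4 × 0.017 × 110) = 3.342; exp(−3.342) = 0.03537.
C = 0.04911 × 0.03537 = 0.00174 kg/m³.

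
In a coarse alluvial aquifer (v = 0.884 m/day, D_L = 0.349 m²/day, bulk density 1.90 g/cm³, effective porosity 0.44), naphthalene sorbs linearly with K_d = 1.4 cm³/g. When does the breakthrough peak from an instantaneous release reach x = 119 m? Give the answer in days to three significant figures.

945 days

Retardation factor R = 1 + ρ_b·K_d/n = 1 + 1.90 × 1.4/0.44 = 7.045.
Sorption retards both mechanisms: v_R = v/R = 0.1255 m/day, D_R = D/R = 0.04954 m²/day.
Peak time from v_R²t² + 2D_R t − x² = 0: t = (√(D_R² + v_R²x²) − D_R)/v_R².
√(D_R² + v_R²x²) = √(0.04954² + 0.1255² × 119²) = 14.93; v_R² = 0.01575.
t = (14.93 − 0.04954)/0.01575 = 945 days.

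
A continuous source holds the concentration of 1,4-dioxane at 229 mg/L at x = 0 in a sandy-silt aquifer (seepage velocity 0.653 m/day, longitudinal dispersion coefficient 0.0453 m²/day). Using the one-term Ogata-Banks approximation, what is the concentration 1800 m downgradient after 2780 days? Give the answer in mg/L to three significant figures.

For a continuous step input, C/C₀ ≈ ½·erfc((x−vt)/(2√(Dt))).
vt = 0.653 × 2780 = 1815.34 m and 2√(Dt) = 2√(0.0453 × 2780) = 22.44 m.
Argument (x−vt)/(2√(Dt)) = (1800 − 1815.34)/22.44 = -0.6836; ½·erfc(-0.6836) = 0.8332.
C = 229 × 0.8332 = 191 mg/L.

191 mg/L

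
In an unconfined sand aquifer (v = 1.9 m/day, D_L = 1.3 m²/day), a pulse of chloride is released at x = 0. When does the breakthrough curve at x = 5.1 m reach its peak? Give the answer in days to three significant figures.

2.35 days

For the 1D instantaneous-source solution, setting ∂C/∂t = 0 at fixed x gives v²t² + 2Dt − x² = 0, so t = (√(D² + v²x²) − D)/v².
√(D² + v²x²) = √(1.3² + 1.9² × 5.1²) = 9.777; v² = 3.61.
t = (9.777 − 1.3)/3.61 = 2.35 days (vs. the pure-advection estimate x/v = 2.68 d).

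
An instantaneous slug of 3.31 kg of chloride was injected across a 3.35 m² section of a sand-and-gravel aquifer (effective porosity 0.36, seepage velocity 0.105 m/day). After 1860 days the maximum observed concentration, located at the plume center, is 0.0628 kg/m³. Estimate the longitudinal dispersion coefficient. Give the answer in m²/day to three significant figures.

0.0817 m²/day

At the plume center C_max = M/(n_e·A·√(4πDt)), so D = M²/(4πt·(n_e·A·C_max)²).
n_e·A·C_max = 0.36 × 3.35 × 0.0628 = 0.07574 kg/m.
D = 3.31²/(4π × 1860 × 0.07574²) = 0.0817 m²/day.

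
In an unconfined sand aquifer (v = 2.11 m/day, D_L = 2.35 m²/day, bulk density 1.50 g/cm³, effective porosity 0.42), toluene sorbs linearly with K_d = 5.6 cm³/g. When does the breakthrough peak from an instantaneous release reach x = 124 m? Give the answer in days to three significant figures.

1220 days

Retardation factor R = 1 + ρ_b·K_d/n = 1 + 1.50 × 5.6/0.42 = 21.00.
Sorption retards both mechanisms: v_R = v/R = 0.1005 m/day, D_R = D/R = 0.1119 m²/day.
Peak time from v_R²t² + 2D_R t − x² = 0: t = (√(D_R² + v_R²x²) − D_R)/v_R².
√(D_R² + v_R²x²) = √(0.1119² + 0.1005² × 124²) = 12.46; v_R² = 0.01010.
t = (12.46 − 0.1119)/0.01010 = 1220 days.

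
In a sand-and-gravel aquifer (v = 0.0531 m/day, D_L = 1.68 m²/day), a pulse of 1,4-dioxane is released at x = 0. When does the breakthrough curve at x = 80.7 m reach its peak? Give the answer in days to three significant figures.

For the 1D instantaneous-source solution, setting ∂C/∂t = 0 at fixed x gives v²t² + 2Dt − x² = 0, so t = (√(D² + v²x²) − D)/v².
√(D² + v²x²) = √(1.68² + 0.0531² × 80.7²) = 4.603; v² = 0.00281961.
t = (4.603 − 1.68)/0.00281961 = 1040 days (vs. the pure-advection estimate x/v = 1520 d).

1040 days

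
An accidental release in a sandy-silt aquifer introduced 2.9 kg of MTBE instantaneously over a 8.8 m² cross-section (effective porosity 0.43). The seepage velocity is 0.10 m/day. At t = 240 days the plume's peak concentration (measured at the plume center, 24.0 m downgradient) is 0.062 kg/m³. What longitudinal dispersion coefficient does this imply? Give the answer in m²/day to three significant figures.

0.0507 m²/day

At the plume center C_max = M/(n_e·A·√(4πDt)), so D = M²/(4πt·(n_e·A·C_max)²).
n_e·A·C_max = 0.43 × 8.8 × 0.062 = 0.2346 kg/m.
D = 2.9²/(4π × 240 × 0.2346²) = 0.0507 m²/day.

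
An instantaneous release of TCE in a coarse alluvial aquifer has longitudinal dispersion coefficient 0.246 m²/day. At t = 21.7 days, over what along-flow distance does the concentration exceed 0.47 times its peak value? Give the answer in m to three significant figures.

8.03 m

The plume is Gaussian with σ = √(2Dt) = √(2 × 0.246 × 21.7) = 3.267 m.
C/C_peak = exp(−Δx²/(2σ²)) = 0.47 ⇒ Δx = σ·√(−2 ln 0.47) = 3.267 × 1.229 = 4.015 m.
Width = 2Δx = 8.03 m.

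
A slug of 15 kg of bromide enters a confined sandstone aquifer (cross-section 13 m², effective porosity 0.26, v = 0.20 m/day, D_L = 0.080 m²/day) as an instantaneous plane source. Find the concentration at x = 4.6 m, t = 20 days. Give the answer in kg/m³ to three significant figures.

For an instantaneous plane source, C(x,t) = M/(n_e·A·√(4πDt)) · exp(−(x−vt)²/(4Dt)), with n_e·A the pore (flow) area.
Plume center vt = 0.20 × 20 = 4 m, so the well at 4.6 m is 0.6 m downgradient of the peak.
√(4πDt) = 4.484 m, giving peak height M/(n_e·A·√(4πDt)) = 15/(0.26 × 13 × 4.484) = 0.9897 kg/m³.
(x−vt)²/(4Dt) = (0.6)²/(4 × 0.080 × 20) = 0.05625; exp(−0.05625) = 0.9453.
C = 0.9897 × 0.9453 = 0.936 kg/m³.

0.936 kg/m³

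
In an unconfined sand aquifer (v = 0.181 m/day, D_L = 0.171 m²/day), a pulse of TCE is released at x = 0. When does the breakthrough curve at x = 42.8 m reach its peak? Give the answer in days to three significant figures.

For the 1D instantaneous-source solution, setting ∂C/∂t = 0 at fixed x gives v²t² + 2Dt − x² = 0, so t = (√(D² + v²x²) − D)/v².
√(D² + v²x²) = √(0.171² + 0.181² × 42.8²) = 7.749; v² = 0.032761.
t = (7.749 − 0.171)/0.032761 = 231 days (vs. the pure-advection estimate x/v = 236 d).

231 days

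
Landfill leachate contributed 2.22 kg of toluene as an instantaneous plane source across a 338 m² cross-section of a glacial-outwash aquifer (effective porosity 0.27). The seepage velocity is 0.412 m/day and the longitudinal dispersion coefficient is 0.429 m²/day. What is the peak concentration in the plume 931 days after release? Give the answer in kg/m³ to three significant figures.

The peak of an instantaneous 1D plume sits at x = vt; there the Gaussian factor is 1 and C_max = M/(n_e·A·√(4πDt)), where n_e·A is the pore area the mass is dissolved in.
√(4πDt) = √(4π × 0.429 × 931) = 70.84 m, so C_max = 2.22/(0.27 × 338 × 70.84) = 0.000343 kg/m³.

0.000343 kg/m³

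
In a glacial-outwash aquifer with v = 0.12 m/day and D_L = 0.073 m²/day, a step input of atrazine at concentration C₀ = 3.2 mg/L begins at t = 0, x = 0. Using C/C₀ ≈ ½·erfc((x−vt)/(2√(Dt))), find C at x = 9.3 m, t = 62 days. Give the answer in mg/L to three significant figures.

0.858 mg/L

For a continuous step input, C/C₀ ≈ ½·erfc((x−vt)/(2√(Dt))).
vt = 0.12 × 62 = 7.44 m and 2√(Dt) = 2√(0.073 × 62) = 4.255 m.
Argument (x−vt)/(2√(Dt)) = (9.3 − 7.44)/4.255 = 0.4371; ½·erfc(0.4371) = 0.2682.
C = 3.2 × 0.2682 = 0.858 mg/L.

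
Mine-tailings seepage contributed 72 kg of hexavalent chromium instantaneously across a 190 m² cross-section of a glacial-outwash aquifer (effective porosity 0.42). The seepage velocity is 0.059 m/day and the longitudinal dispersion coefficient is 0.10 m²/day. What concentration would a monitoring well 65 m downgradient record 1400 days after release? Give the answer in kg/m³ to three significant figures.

For an instantaneous plane source, C(x,t) = M/(n_e·A·√(4πDt)) · exp(−(x−vt)²/(4Dt)), with n_e·A the pore (flow) area.
Plume center vt = 0.059 × 1400 = 82.6 m, so the well at 65 m is 17.6 m upgradient of the peak.
√(4πDt) = 41.94 m, giving peak height M/(n_e·A·√(4πDt)) = 72/(0.42 × 190 × 41.94) = 0.02151 kg/m³.
(x−vt)²/(4Dt) = (-17.6)²/(4 × 0.10 × 1400) = 0.5531; exp(−0.5531) = 0.5752.
C = 0.02151 × 0.5752 = 0.0124 kg/m³.

0.0124 kg/m³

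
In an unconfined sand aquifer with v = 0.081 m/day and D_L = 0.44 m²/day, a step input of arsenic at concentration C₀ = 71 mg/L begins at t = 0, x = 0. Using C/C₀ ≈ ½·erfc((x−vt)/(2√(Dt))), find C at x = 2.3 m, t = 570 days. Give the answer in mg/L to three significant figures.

For a continuous step input, C/C₀ ≈ ½·erfc((x−vt)/(2√(Dt))).
vt = 0.081 × 570 = 46.17 m and 2√(Dt) = 2√(0.44 × 570) = 31.67 m.
Argument (x−vt)/(2√(Dt)) = (2.3 − 46.17)/31.67 = -1.385; ½·erfc(-1.385) = 0.9749.
C = 71 × 0.9749 = 69.2 mg/L.

69.2 mg/L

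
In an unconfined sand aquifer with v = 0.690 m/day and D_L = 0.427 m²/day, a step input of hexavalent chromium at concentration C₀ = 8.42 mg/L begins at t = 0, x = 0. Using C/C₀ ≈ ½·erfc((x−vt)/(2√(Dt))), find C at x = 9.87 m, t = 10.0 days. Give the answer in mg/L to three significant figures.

For a continuous step input, C/C₀ ≈ ½·erfc((x−vt)/(2√(Dt))).
vt = 0.690 × 10.0 = 6.9 m and 2√(Dt) = 2√(0.427 × 10.0) = 4.133 m.
Argument (x−vt)/(2√(Dt)) = (9.87 − 6.9)/4.133 = 0.7186; ½·erfc(0.7186) = 0.1548.
C = 8.42 × 0.1548 = 1.30 mg/L.

1.30 mg/L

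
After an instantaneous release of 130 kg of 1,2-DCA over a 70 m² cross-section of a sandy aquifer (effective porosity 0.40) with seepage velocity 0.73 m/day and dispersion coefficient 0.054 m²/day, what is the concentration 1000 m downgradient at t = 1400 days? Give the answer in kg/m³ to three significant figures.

0.0304 kg/m³

For an instantaneous plane source, C(x,t) = M/(n_e·A·√(4πDt)) · exp(−(x−vt)²/(4Dt)), with n_e·A the pore (flow) area.
Plume center vt = 0.73 × 1400 = 1022 m, so the well at 1000 m is 22 m upgradient of the peak.
√(4πDt) = 30.82 m, giving peak height M/(n_e·A·√(4πDt)) = 130/(0.40 × 70 × 30.82) = 0.1506 kg/m³.
(x−vt)²/(4Dt) = (-22)²/(4 × 0.054 × 1400) = 1.601; exp(−1.601) = 0.2017.
C = 0.1506 × 0.2017 = 0.0304 kg/m³.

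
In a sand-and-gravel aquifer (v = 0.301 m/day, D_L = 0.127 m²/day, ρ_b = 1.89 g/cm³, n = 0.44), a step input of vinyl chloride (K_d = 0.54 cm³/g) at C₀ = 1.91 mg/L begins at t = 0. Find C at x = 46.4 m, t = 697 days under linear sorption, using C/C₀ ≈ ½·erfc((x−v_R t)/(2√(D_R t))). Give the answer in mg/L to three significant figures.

1.89 mg/L

Retardation factor R = 1 + ρ_b·K_d/n = 1 + 1.89 × 0.54/0.44 = 3.320.
Sorption retards both mechanisms: v_R = v/R = 0.09066 m/day, D_R = D/R = 0.03825 m²/day.
v_R·t = 0.09066 × 697 = 63.19002 m; 2√(D_R t) = 10.33 m; argument = (46.4 − 63.19002)/10.33 = -1.625.
C = C₀ × ½·erfc(-1.625) = 1.91 × 0.9892 = 1.89 mg/L.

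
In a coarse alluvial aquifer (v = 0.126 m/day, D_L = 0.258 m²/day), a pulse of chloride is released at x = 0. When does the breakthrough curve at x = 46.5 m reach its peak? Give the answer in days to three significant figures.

For the 1D instantaneous-source solution, setting ∂C/∂t = 0 at fixed x gives v²t² + 2Dt − x² = 0, so t = (√(D² + v²x²) − D)/v².
√(D² + v²x²) = √(0.258² + 0.126² × 46.5²) = 5.865; v² = 0.015876.
t = (5.865 − 0.258)/0.015876 = 353 days (vs. the pure-advection estimate x/v = 369 d).

353 days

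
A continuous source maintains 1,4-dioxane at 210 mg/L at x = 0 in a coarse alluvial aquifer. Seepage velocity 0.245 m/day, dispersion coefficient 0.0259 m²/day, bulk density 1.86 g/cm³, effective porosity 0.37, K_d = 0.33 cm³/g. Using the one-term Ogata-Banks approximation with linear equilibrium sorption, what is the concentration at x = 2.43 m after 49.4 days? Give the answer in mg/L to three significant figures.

Retardation factor R = 1 + ρ_b·K_d/n = 1 + 1.86 × 0.33/0.37 = 2.659.
Sorption retards both mechanisms: v_R = v/R = 0.09214 m/day, D_R = D/R = 0.009741 m²/day.
v_R·t = 0.09214 × 49.4 = 4.551716 m; 2√(D_R t) = 1.387 m; argument = (2.43 − 4.551716)/1.387 = -1.530.
C = C₀ × ½·erfc(-1.530) = 210 × 0.9848 = 207 mg/L.

207 mg/L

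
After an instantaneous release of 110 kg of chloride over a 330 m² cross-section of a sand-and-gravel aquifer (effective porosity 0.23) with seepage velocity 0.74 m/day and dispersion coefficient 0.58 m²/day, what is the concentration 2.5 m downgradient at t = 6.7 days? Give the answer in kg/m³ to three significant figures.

0.141 kg/m³

For an instantaneous plane source, C(x,t) = M/(n_e·A·√(4πDt)) · exp(−(x−vt)²/(4Dt)), with n_e·A the pore (flow) area.
Plume center vt = 0.74 × 6.7 = 4.958 m, so the well at 2.5 m is 2.458 m upgradient of the peak.
√(4πDt) = 6.988 m, giving peak height M/(n_e·A·√(4πDt)) = 110/(0.23 × 330 × 6.988) = 0.2074 kg/m³.
(x−vt)²/(4Dt) = (-2.458)²/(4 × 0.58 × 6.7) = 0.3887; exp(−0.3887) = 0.6779.
C = 0.2074 × 0.6779 = 0.141 kg/m³.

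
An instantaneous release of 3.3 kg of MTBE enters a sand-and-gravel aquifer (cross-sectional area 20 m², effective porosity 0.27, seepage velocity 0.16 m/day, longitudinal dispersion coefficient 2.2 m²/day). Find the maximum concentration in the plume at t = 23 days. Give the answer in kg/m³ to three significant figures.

The peak of an instantaneous 1D plume sits at x = vt; there the Gaussian factor is 1 and C_max = M/(n_e·A·√(4πDt)), where n_e·A is the pore area the mass is dissolved in.
√(4πDt) = √(4π × 2.2 × 23) = 25.22 m, so C_max = 3.3/(0.27 × 20 × 25.22) = 0.0242 kg/m³.

0.0242 kg/m³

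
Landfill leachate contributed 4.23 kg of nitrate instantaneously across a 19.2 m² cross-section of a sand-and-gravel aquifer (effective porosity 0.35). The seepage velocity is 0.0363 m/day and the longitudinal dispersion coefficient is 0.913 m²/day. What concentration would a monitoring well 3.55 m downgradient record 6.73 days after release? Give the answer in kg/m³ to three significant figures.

0.0459 kg/m³

For an instantaneous plane source, C(x,t) = M/(n_e·A·√(4πDt)) · exp(−(x−vt)²/(4Dt)), with n_e·A the pore (flow) area.
Plume center vt = 0.0363 × 6.73 = 0.244299 m, so the well at 3.55 m is 3.305701 m downgradient of the peak.
√(4πDt) = 8.787 m, giving peak height M/(n_e·A·√(4πDt)) = 4.23/(0.35 × 19.2 × 8.787) = 0.07164 kg/m³.
(x−vt)²/(4Dt) = (3.305701)²/(4 × 0.913 × 6.73) = 0.4446; exp(−0.4446) = 0.6411.
C = 0.07164 × 0.6411 = 0.0459 kg/m³.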